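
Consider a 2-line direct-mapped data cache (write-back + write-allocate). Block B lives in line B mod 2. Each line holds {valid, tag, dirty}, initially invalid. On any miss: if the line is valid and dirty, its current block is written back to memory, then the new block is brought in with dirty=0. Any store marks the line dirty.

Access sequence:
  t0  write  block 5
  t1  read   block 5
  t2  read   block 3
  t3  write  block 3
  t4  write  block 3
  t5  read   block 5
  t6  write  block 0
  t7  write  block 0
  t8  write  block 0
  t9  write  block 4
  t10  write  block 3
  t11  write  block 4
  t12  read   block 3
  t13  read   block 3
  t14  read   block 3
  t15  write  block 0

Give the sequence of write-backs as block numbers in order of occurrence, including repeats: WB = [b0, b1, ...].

0: W B5 → L1 miss [D]
1: R B5 → L1 hit [D]
2: R B3 → L1 miss wb→B5 [-]
3: W B3 → L1 hit [D]
4: W B3 → L1 hit [D]
5: R B5 → L1 miss wb→B3 [-]
6: W B0 → L0 miss [D]
7: W B0 → L0 hit [D]
8: W B0 → L0 hit [D]
9: W B4 → L0 miss wb→B0 [D]
10: W B3 → L1 miss [D]
11: W B4 → L0 hit [D]
12: R B3 → L1 hit [D]
13: R B3 → L1 hit [D]
14: R B3 → L1 hit [D]
15: W B0 → L0 miss wb→B4 [D]

WB = [5, 3, 0, 4]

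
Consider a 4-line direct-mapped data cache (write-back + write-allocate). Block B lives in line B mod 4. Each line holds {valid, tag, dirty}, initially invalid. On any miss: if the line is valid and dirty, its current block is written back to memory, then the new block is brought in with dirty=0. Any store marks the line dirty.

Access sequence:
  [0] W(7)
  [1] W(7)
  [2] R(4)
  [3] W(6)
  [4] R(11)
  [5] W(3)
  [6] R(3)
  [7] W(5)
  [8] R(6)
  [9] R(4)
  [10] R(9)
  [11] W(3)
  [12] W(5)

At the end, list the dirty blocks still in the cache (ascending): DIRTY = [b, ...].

DIRTY = [3, 5, 6]

  0 | W B7 → L3 miss [D]
  1 | W B7 → L3 hit [D]
  2 | R B4 → L0 miss [-]
  3 | W B6 → L2 miss [D]
  4 | R B11 → L3 miss wb→B7 [-]
  5 | W B3 → L3 miss [D]
  6 | R B3 → L3 hit [D]
  7 | W B5 → L1 miss [D]
  8 | R B6 → L2 hit [D]
  9 | R B4 → L0 hit [-]
  10 | R B9 → L1 miss wb→B5 [-]
  11 | W B3 → L3 hit [D]
  12 | W B5 → L1 miss [D]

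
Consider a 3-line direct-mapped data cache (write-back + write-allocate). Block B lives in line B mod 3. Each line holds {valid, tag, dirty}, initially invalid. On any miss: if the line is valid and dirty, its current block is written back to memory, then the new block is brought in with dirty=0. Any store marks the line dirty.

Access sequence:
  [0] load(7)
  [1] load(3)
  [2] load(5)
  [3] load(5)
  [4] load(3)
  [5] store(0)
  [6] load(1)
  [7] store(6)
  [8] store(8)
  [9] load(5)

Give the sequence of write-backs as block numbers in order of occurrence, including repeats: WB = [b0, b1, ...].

  0 | R B7 → L1 miss [-]
  1 | R B3 → L0 miss [-]
  2 | R B5 → L2 miss [-]
  3 | R B5 → L2 hit [-]
  4 | R B3 → L0 hit [-]
  5 | W B0 → L0 miss [D]
  6 | R B1 → L1 miss [-]
  7 | W B6 → L0 miss wb→B0 [D]
  8 | W B8 → L2 miss [D]
  9 | R B5 → L2 miss wb→B8 [-]

WB = [0, 8]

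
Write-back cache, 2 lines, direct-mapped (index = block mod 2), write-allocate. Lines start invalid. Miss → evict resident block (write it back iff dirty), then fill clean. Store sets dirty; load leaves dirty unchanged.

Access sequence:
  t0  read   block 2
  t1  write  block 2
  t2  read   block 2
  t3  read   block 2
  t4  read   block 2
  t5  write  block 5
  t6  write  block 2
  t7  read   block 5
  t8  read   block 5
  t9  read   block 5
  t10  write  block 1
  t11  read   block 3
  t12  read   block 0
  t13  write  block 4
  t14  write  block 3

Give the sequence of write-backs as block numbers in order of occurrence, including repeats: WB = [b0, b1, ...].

WB = [5, 1, 2]

  0 | R B2 → L0 miss [-]
  1 | W B2 → L0 hit [D]
  2 | R B2 → L0 hit [D]
  3 | R B2 → L0 hit [D]
  4 | R B2 → L0 hit [D]
  5 | W B5 → L1 miss [D]
  6 | W B2 → L0 hit [D]
  7 | R B5 → L1 hit [D]
  8 | R B5 → L1 hit [D]
  9 | R B5 → L1 hit [D]
  10 | W B1 → L1 miss wb→B5 [D]
  11 | R B3 → L1 miss wb→B1 [-]
  12 | R B0 → L0 miss wb→B2 [-]
  13 | W B4 → L0 miss [D]
  14 | W B3 → L1 hit [D]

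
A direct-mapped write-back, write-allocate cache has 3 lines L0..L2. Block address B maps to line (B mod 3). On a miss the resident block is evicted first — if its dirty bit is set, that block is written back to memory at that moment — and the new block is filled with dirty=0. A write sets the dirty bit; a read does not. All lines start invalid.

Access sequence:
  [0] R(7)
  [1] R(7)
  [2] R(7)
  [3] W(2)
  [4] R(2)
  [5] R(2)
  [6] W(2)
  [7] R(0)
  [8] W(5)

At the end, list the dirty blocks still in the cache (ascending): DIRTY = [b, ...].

0: R B7 → L1 miss [-]
1: R B7 → L1 hit [-]
2: R B7 → L1 hit [-]
3: W B2 → L2 miss [D]
4: R B2 → L2 hit [D]
5: R B2 → L2 hit [D]
6: W B2 → L2 hit [D]
7: R B0 → L0 miss [-]
8: W B5 → L2 miss wb→B2 [D]

DIRTY = [5]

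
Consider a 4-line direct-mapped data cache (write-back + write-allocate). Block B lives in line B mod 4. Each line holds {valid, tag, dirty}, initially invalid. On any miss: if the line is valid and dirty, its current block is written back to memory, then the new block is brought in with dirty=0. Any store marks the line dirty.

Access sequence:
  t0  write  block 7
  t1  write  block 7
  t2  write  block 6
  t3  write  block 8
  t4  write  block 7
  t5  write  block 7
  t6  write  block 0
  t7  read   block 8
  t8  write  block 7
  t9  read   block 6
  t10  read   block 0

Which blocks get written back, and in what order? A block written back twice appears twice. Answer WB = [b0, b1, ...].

0: W B7 -> L3 miss  d=D]
1: W B7 -> L3 hit  d=D]
2: W B6 -> L2 miss  d=D]
3: W B8 -> L0 miss  d=D]
4: W B7 -> L3 hit  d=D]
5: W B7 -> L3 hit  d=D]
6: W B0 -> L0 miss wb->B8  d=D]
7: R B8 -> L0 miss wb->B0  d=-]
8: W B7 -> L3 hit  d=D]
9: R B6 -> L2 hit  d=D]
10: R B0 -> L0 miss  d=-]

WB = [8, 0]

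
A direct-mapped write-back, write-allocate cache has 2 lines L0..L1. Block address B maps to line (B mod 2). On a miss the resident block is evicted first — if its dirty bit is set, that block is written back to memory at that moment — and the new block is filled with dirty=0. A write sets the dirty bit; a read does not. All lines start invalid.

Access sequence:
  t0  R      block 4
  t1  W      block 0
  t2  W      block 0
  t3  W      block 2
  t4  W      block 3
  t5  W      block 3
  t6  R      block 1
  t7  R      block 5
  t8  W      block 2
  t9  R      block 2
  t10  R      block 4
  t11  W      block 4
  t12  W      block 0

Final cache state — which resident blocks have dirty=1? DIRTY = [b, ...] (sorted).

0: R B4 → L0 miss [-]
1: W B0 → L0 miss [D]
2: W B0 → L0 hit [D]
3: W B2 → L0 miss wb→B0 [D]
4: W B3 → L1 miss [D]
5: W B3 → L1 hit [D]
6: R B1 → L1 miss wb→B3 [-]
7: R B5 → L1 miss [-]
8: W B2 → L0 hit [D]
9: R B2 → L0 hit [D]
10: R B4 → L0 miss wb→B2 [-]
11: W B4 → L0 hit [D]
12: W B0 → L0 miss wb→B4 [D]

DIRTY = [0]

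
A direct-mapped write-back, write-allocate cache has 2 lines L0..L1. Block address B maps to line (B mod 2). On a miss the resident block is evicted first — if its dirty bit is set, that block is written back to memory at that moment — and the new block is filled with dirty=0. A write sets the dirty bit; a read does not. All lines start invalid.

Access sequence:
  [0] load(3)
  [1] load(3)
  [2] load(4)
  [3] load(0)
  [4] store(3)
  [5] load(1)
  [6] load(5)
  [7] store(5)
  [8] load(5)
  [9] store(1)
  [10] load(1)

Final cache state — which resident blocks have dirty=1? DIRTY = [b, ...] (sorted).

0: R B3 → L1 miss [-]
1: R B3 → L1 hit [-]
2: R B4 → L0 miss [-]
3: R B0 → L0 miss [-]
4: W B3 → L1 hit [D]
5: R B1 → L1 miss wb→B3 [-]
6: R B5 → L1 miss [-]
7: W B5 → L1 hit [D]
8: R B5 → L1 hit [D]
9: W B1 → L1 miss wb→B5 [D]
10: R B1 → L1 hit [D]

DIRTY = [1]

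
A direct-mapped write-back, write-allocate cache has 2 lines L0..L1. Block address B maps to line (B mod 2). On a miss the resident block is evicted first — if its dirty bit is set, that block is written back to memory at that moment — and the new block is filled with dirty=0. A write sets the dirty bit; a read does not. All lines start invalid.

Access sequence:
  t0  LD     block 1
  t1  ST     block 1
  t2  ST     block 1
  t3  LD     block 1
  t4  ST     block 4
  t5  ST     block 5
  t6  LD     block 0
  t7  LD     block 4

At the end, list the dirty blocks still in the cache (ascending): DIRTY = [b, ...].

DIRTY = [5]

0: R B1 -> L1 miss  d=-]
1: W B1 -> L1 hit  d=D]
2: W B1 -> L1 hit  d=D]
3: R B1 -> L1 hit  d=D]
4: W B4 -> L0 miss  d=D]
5: W B5 -> L1 miss wb->B1  d=D]
6: R B0 -> L0 miss wb->B4  d=-]
7: R B4 -> L0 miss  d=-]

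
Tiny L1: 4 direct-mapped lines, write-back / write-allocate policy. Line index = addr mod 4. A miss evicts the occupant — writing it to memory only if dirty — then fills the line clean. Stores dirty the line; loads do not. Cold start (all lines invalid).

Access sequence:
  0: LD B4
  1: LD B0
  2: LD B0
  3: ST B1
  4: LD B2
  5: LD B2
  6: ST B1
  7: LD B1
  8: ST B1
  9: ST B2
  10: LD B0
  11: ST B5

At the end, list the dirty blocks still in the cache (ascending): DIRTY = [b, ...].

DIRTY = [2, 5]

0: R B4 -> L0 miss  d=-]
1: R B0 -> L0 miss  d=-]
2: R B0 -> L0 hit  d=-]
3: W B1 -> L1 miss  d=D]
4: R B2 -> L2 miss  d=-]
5: R B2 -> L2 hit  d=-]
6: W B1 -> L1 hit  d=D]
7: R B1 -> L1 hit  d=D]
8: W B1 -> L1 hit  d=D]
9: W B2 -> L2 hit  d=D]
10: R B0 -> L0 hit  d=-]
11: W B5 -> L1 miss wb->B1  d=D]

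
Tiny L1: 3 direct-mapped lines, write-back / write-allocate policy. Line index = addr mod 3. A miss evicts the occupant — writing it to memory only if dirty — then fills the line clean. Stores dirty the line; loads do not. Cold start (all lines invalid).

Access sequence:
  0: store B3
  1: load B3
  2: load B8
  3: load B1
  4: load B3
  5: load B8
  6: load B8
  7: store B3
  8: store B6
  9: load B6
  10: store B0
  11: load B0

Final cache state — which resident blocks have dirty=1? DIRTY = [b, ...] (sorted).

DIRTY = [0]

  0 | W B3 → L0 miss [D]
  1 | R B3 → L0 hit [D]
  2 | R B8 → L2 miss [-]
  3 | R B1 → L1 miss [-]
  4 | R B3 → L0 hit [D]
  5 | R B8 → L2 hit [-]
  6 | R B8 → L2 hit [-]
  7 | W B3 → L0 hit [D]
  8 | W B6 → L0 miss wb→B3 [D]
  9 | R B6 → L0 hit [D]
  10 | W B0 → L0 miss wb→B6 [D]
  11 | R B0 → L0 hit [D]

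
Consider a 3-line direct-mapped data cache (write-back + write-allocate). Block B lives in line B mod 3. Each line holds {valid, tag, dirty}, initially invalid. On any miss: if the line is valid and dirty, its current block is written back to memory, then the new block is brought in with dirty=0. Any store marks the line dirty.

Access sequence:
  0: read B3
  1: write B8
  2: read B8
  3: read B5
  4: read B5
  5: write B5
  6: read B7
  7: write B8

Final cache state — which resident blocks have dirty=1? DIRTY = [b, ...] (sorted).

DIRTY = [8]

0: R B3 -> L0 miss  d=-]
1: W B8 -> L2 miss  d=D]
2: R B8 -> L2 hit  d=D]
3: R B5 -> L2 miss wb->B8  d=-]
4: R B5 -> L2 hit  d=-]
5: W B5 -> L2 hit  d=D]
6: R B7 -> L1 miss  d=-]
7: W B8 -> L2 miss wb->B5  d=D]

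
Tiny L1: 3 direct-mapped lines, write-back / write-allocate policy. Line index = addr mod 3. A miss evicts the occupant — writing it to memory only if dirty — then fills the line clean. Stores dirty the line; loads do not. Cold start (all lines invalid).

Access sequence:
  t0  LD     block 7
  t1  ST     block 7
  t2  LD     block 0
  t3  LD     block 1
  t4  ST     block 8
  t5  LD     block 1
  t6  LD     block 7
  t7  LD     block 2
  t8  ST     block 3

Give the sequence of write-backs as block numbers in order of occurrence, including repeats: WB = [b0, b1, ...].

0: R B7 -> L1 miss  d=-]
1: W B7 -> L1 hit  d=D]
2: R B0 -> L0 miss  d=-]
3: R B1 -> L1 miss wb->B7  d=-]
4: W B8 -> L2 miss  d=D]
5: R B1 -> L1 hit  d=-]
6: R B7 -> L1 miss  d=-]
7: R B2 -> L2 miss wb->B8  d=-]
8: W B3 -> L0 miss  d=D]

WB = [7, 8]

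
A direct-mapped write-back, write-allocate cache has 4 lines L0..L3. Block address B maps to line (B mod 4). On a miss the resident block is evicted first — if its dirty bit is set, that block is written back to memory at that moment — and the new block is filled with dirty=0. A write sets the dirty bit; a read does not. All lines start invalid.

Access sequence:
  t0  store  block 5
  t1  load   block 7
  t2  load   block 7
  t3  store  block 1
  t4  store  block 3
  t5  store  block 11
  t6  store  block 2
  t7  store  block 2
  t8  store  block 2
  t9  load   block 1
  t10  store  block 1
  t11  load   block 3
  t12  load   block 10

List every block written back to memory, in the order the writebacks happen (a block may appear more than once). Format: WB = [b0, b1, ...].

WB = [5, 3, 11, 2]

0: W B5 → L1 miss [D]
1: R B7 → L3 miss [-]
2: R B7 → L3 hit [-]
3: W B1 → L1 miss wb→B5 [D]
4: W B3 → L3 miss [D]
5: W B11 → L3 miss wb→B3 [D]
6: W B2 → L2 miss [D]
7: W B2 → L2 hit [D]
8: W B2 → L2 hit [D]
9: R B1 → L1 hit [D]
10: W B1 → L1 hit [D]
11: R B3 → L3 miss wb→B11 [-]
12: R B10 → L2 miss wb→B2 [-]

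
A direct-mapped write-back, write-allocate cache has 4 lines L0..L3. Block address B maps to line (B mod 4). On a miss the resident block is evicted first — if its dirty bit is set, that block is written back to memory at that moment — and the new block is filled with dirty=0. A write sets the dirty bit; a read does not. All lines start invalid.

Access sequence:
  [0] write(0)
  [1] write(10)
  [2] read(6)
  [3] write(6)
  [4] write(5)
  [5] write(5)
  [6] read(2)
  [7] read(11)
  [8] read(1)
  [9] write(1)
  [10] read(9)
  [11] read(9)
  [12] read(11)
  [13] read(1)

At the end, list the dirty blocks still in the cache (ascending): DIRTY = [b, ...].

  0 | W B0 → L0 miss [D]
  1 | W B10 → L2 miss [D]
  2 | R B6 → L2 miss wb→B10 [-]
  3 | W B6 → L2 hit [D]
  4 | W B5 → L1 miss [D]
  5 | W B5 → L1 hit [D]
  6 | R B2 → L2 miss wb→B6 [-]
  7 | R B11 → L3 miss [-]
  8 | R B1 → L1 miss wb→B5 [-]
  9 | W B1 → L1 hit [D]
  10 | R B9 → L1 miss wb→B1 [-]
  11 | R B9 → L1 hit [-]
  12 | R B11 → L3 hit [-]
  13 | R B1 → L1 miss [-]

DIRTY = [0]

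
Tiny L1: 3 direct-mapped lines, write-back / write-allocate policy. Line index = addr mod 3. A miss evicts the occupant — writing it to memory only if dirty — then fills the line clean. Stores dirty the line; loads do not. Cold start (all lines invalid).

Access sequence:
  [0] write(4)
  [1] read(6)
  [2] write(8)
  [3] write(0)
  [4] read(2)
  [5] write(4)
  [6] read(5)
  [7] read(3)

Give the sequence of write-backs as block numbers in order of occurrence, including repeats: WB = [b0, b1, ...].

WB = [8, 0]

0: W B4 -> L1 miss  d=D]
1: R B6 -> L0 miss  d=-]
2: W B8 -> L2 miss  d=D]
3: W B0 -> L0 miss  d=D]
4: R B2 -> L2 miss wb->B8  d=-]
5: W B4 -> L1 hit  d=D]
6: R B5 -> L2 miss  d=-]
7: R B3 -> L0 miss wb->B0  d=-]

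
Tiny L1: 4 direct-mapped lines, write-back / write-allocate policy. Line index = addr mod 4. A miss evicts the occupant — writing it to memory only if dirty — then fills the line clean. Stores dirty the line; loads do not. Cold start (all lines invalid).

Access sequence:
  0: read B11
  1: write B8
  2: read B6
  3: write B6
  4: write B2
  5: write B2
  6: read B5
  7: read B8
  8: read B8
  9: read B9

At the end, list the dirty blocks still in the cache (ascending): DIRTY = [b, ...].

  0 | R B11 → L3 miss [-]
  1 | W B8 → L0 miss [D]
  2 | R B6 → L2 miss [-]
  3 | W B6 → L2 hit [D]
  4 | W B2 → L2 miss wb→B6 [D]
  5 | W B2 → L2 hit [D]
  6 | R B5 → L1 miss [-]
  7 | R B8 → L0 hit [D]
  8 | R B8 → L0 hit [D]
  9 | R B9 → L1 miss [-]

DIRTY = [2, 8]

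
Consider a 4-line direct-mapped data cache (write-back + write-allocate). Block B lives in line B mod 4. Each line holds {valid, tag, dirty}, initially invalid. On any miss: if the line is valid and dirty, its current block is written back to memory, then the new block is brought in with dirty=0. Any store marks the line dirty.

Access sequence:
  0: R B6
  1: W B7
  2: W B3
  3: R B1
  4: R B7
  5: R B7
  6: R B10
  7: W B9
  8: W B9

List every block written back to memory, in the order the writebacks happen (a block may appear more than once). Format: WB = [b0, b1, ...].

WB = [7, 3]

  0 | R B6 → L2 miss [-]
  1 | W B7 → L3 miss [D]
  2 | W B3 → L3 miss wb→B7 [D]
  3 | R B1 → L1 miss [-]
  4 | R B7 → L3 miss wb→B3 [-]
  5 | R B7 → L3 hit [-]
  6 | R B10 → L2 miss [-]
  7 | W B9 → L1 miss [D]
  8 | W B9 → L1 hit [D]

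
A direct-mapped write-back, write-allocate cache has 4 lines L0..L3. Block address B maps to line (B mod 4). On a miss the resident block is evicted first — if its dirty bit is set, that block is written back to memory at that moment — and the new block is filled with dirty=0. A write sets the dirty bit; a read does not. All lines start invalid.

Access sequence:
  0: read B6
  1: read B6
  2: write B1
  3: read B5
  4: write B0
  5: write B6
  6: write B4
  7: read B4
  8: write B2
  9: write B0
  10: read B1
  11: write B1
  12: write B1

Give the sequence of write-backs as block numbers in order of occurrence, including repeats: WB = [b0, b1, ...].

0: R B6 -> L2 miss  d=-]
1: R B6 -> L2 hit  d=-]
2: W B1 -> L1 miss  d=D]
3: R B5 -> L1 miss wb->B1  d=-]
4: W B0 -> L0 miss  d=D]
5: W B6 -> L2 hit  d=D]
6: W B4 -> L0 miss wb->B0  d=D]
7: R B4 -> L0 hit  d=D]
8: W B2 -> L2 miss wb->B6  d=D]
9: W B0 -> L0 miss wb->B4  d=D]
10: R B1 -> L1 miss  d=-]
11: W B1 -> L1 hit  d=D]
12: W B1 -> L1 hit  d=D]

WB = [1, 0, 6, 4]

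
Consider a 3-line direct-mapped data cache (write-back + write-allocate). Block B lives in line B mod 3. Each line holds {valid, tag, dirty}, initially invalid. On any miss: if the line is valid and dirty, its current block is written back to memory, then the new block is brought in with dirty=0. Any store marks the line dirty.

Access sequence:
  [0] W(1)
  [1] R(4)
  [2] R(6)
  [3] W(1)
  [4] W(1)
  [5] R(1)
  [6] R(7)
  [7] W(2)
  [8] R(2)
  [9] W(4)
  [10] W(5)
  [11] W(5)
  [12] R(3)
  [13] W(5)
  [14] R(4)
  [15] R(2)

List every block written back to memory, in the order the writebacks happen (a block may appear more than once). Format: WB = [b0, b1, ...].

0: W B1 → L1 miss [D]
1: R B4 → L1 miss wb→B1 [-]
2: R B6 → L0 miss [-]
3: W B1 → L1 miss [D]
4: W B1 → L1 hit [D]
5: R B1 → L1 hit [D]
6: R B7 → L1 miss wb→B1 [-]
7: W B2 → L2 miss [D]
8: R B2 → L2 hit [D]
9: W B4 → L1 miss [D]
10: W B5 → L2 miss wb→B2 [D]
11: W B5 → L2 hit [D]
12: R B3 → L0 miss [-]
13: W B5 → L2 hit [D]
14: R B4 → L1 hit [D]
15: R B2 → L2 miss wb→B5 [-]

WB = [1, 1, 2, 5]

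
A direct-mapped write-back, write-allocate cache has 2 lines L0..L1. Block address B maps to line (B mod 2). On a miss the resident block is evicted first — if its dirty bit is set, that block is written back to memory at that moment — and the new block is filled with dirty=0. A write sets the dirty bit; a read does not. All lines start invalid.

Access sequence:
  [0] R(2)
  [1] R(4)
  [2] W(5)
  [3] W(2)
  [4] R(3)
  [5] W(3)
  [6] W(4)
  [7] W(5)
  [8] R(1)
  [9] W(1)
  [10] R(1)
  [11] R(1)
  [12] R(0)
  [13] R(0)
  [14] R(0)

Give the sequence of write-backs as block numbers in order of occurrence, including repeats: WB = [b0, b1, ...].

  0 | R B2 → L0 miss [-]
  1 | R B4 → L0 miss [-]
  2 | W B5 → L1 miss [D]
  3 | W B2 → L0 miss [D]
  4 | R B3 → L1 miss wb→B5 [-]
  5 | W B3 → L1 hit [D]
  6 | W B4 → L0 miss wb→B2 [D]
  7 | W B5 → L1 miss wb→B3 [D]
  8 | R B1 → L1 miss wb→B5 [-]
  9 | W B1 → L1 hit [D]
  10 | R B1 → L1 hit [D]
  11 | R B1 → L1 hit [D]
  12 | R B0 → L0 miss wb→B4 [-]
  13 | R B0 → L0 hit [-]
  14 | R B0 → L0 hit [-]

WB = [5, 2, 3, 5, 4]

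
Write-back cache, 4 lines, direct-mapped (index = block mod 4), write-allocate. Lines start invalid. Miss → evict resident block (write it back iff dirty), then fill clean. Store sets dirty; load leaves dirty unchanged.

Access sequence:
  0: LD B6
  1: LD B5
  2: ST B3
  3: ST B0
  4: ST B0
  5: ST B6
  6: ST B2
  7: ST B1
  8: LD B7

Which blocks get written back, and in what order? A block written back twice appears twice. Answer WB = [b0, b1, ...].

WB = [6, 3]

0: R B6 → L2 miss [-]
1: R B5 → L1 miss [-]
2: W B3 → L3 miss [D]
3: W B0 → L0 miss [D]
4: W B0 → L0 hit [D]
5: W B6 → L2 hit [D]
6: W B2 → L2 miss wb→B6 [D]
7: W B1 → L1 miss [D]
8: R B7 → L3 miss wb→B3 [-]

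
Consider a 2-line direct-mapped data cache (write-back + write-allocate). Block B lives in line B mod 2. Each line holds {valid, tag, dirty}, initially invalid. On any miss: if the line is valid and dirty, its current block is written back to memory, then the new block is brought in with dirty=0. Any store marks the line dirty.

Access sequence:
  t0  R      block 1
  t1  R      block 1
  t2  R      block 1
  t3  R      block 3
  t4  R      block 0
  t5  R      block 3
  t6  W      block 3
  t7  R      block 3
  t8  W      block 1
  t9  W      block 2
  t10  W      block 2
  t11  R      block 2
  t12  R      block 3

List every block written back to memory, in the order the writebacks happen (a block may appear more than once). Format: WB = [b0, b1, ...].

0: R B1 -> L1 miss  d=-]
1: R B1 -> L1 hit  d=-]
2: R B1 -> L1 hit  d=-]
3: R B3 -> L1 miss  d=-]
4: R B0 -> L0 miss  d=-]
5: R B3 -> L1 hit  d=-]
6: W B3 -> L1 hit  d=D]
7: R B3 -> L1 hit  d=D]
8: W B1 -> L1 miss wb->B3  d=D]
9: W B2 -> L0 miss  d=D]
10: W B2 -> L0 hit  d=D]
11: R B2 -> L0 hit  d=D]
12: R B3 -> L1 miss wb->B1  d=-]

WB = [3, 1]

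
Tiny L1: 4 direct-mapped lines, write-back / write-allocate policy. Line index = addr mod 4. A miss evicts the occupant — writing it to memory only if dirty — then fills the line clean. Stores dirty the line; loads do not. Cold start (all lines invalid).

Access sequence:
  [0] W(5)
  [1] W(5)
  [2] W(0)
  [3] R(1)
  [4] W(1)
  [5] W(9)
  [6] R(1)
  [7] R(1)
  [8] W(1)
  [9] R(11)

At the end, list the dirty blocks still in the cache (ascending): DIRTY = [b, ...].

  0 | W B5 → L1 miss [D]
  1 | W B5 → L1 hit [D]
  2 | W B0 → L0 miss [D]
  3 | R B1 → L1 miss wb→B5 [-]
  4 | W B1 → L1 hit [D]
  5 | W B9 → L1 miss wb→B1 [D]
  6 | R B1 → L1 miss wb→B9 [-]
  7 | R B1 → L1 hit [-]
  8 | W B1 → L1 hit [D]
  9 | R B11 → L3 miss [-]

DIRTY = [0, 1]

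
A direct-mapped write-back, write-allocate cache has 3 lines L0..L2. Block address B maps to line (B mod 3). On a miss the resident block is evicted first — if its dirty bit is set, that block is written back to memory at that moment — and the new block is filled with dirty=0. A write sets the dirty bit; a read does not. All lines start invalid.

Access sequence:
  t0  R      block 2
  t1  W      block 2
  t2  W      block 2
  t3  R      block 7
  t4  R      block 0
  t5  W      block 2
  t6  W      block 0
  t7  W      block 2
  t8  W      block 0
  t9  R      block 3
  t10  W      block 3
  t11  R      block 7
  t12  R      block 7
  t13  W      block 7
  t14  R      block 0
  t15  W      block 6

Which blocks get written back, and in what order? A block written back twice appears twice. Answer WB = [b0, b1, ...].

0: R B2 -> L2 miss  d=-]
1: W B2 -> L2 hit  d=D]
2: W B2 -> L2 hit  d=D]
3: R B7 -> L1 miss  d=-]
4: R B0 -> L0 miss  d=-]
5: W B2 -> L2 hit  d=D]
6: W B0 -> L0 hit  d=D]
7: W B2 -> L2 hit  d=D]
8: W B0 -> L0 hit  d=D]
9: R B3 -> L0 miss wb->B0  d=-]
10: W B3 -> L0 hit  d=D]
11: R B7 -> L1 hit  d=-]
12: R B7 -> L1 hit  d=-]
13: W B7 -> L1 hit  d=D]
14: R B0 -> L0 miss wb->B3  d=-]
15: W B6 -> L0 miss  d=D]

WB = [0, 3]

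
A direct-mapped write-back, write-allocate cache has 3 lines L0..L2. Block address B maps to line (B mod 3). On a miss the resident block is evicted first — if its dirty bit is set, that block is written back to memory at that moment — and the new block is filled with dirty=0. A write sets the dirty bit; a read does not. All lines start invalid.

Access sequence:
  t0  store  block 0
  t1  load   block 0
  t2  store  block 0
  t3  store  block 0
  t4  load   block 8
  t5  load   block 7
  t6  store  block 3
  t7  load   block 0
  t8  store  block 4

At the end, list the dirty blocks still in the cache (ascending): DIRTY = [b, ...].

0: W B0 → L0 miss [D]
1: R B0 → L0 hit [D]
2: W B0 → L0 hit [D]
3: W B0 → L0 hit [D]
4: R B8 → L2 miss [-]
5: R B7 → L1 miss [-]
6: W B3 → L0 miss wb→B0 [D]
7: R B0 → L0 miss wb→B3 [-]
8: W B4 → L1 miss [D]

DIRTY = [4]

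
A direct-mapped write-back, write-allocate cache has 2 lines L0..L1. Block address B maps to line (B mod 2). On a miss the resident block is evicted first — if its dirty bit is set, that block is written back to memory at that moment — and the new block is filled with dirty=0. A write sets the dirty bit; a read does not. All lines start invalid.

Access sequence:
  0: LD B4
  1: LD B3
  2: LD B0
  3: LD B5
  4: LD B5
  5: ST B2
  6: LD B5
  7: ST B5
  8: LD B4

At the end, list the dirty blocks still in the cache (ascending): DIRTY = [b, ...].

0: R B4 -> L0 miss  d=-]
1: R B3 -> L1 miss  d=-]
2: R B0 -> L0 miss  d=-]
3: R B5 -> L1 miss  d=-]
4: R B5 -> L1 hit  d=-]
5: W B2 -> L0 miss  d=D]
6: R B5 -> L1 hit  d=-]
7: W B5 -> L1 hit  d=D]
8: R B4 -> L0 miss wb->B2  d=-]

DIRTY = [5]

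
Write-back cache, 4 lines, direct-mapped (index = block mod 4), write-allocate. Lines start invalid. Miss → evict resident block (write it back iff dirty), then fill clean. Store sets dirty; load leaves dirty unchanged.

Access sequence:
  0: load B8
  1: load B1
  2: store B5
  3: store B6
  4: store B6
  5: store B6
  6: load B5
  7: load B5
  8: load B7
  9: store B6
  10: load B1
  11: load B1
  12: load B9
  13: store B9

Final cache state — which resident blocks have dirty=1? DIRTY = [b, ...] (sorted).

0: R B8 -> L0 miss  d=-]
1: R B1 -> L1 miss  d=-]
2: W B5 -> L1 miss  d=D]
3: W B6 -> L2 miss  d=D]
4: W B6 -> L2 hit  d=D]
5: W B6 -> L2 hit  d=D]
6: R B5 -> L1 hit  d=D]
7: R B5 -> L1 hit  d=D]
8: R B7 -> L3 miss  d=-]
9: W B6 -> L2 hit  d=D]
10: R B1 -> L1 miss wb->B5  d=-]
11: R B1 -> L1 hit  d=-]
12: R B9 -> L1 miss  d=-]
13: W B9 -> L1 hit  d=D]

DIRTY = [6, 9]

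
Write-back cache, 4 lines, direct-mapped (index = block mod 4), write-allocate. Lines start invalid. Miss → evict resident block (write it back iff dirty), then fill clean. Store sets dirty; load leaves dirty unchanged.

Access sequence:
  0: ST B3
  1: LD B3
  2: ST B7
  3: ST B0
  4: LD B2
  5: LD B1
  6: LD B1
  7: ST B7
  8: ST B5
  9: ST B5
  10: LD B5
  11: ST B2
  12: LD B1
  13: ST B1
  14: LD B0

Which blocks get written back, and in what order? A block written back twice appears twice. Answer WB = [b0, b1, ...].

WB = [3, 5]

0: W B3 → L3 miss [D]
1: R B3 → L3 hit [D]
2: W B7 → L3 miss wb→B3 [D]
3: W B0 → L0 miss [D]
4: R B2 → L2 miss [-]
5: R B1 → L1 miss [-]
6: R B1 → L1 hit [-]
7: W B7 → L3 hit [D]
8: W B5 → L1 miss [D]
9: W B5 → L1 hit [D]
10: R B5 → L1 hit [D]
11: W B2 → L2 hit [D]
12: R B1 → L1 miss wb→B5 [-]
13: W B1 → L1 hit [D]
14: R B0 → L0 hit [D]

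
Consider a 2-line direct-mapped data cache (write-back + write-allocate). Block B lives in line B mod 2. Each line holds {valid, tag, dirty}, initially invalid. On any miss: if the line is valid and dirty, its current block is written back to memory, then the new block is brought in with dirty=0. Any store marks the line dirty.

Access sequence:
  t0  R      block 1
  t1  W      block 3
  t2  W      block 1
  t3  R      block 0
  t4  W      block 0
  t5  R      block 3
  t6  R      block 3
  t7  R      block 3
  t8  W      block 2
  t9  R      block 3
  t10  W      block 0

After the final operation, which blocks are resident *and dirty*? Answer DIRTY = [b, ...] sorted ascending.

0: R B1 → L1 miss [-]
1: W B3 → L1 miss [D]
2: W B1 → L1 miss wb→B3 [D]
3: R B0 → L0 miss [-]
4: W B0 → L0 hit [D]
5: R B3 → L1 miss wb→B1 [-]
6: R B3 → L1 hit [-]
7: R B3 → L1 hit [-]
8: W B2 → L0 miss wb→B0 [D]
9: R B3 → L1 hit [-]
10: W B0 → L0 miss wb→B2 [D]

DIRTY = [0]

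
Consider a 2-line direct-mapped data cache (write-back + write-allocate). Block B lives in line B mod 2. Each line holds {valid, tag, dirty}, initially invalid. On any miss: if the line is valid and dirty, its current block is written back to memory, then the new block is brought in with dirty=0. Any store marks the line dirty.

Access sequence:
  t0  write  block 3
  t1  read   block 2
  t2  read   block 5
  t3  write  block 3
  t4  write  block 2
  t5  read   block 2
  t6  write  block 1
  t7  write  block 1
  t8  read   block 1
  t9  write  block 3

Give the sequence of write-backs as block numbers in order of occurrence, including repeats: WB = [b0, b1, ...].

0: W B3 -> L1 miss  d=D]
1: R B2 -> L0 miss  d=-]
2: R B5 -> L1 miss wb->B3  d=-]
3: W B3 -> L1 miss  d=D]
4: W B2 -> L0 hit  d=D]
5: R B2 -> L0 hit  d=D]
6: W B1 -> L1 miss wb->B3  d=D]
7: W B1 -> L1 hit  d=D]
8: R B1 -> L1 hit  d=D]
9: W B3 -> L1 miss wb->B1  d=D]

WB = [3, 3, 1]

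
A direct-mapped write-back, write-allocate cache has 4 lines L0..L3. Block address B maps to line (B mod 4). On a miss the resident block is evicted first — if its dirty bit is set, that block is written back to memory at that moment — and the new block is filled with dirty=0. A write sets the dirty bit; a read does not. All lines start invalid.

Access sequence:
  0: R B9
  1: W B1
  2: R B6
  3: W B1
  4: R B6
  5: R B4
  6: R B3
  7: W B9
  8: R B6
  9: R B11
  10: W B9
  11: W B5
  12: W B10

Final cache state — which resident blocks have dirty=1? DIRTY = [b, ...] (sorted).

0: R B9 -> L1 miss  d=-]
1: W B1 -> L1 miss  d=D]
2: R B6 -> L2 miss  d=-]
3: W B1 -> L1 hit  d=D]
4: R B6 -> L2 hit  d=-]
5: R B4 -> L0 miss  d=-]
6: R B3 -> L3 miss  d=-]
7: W B9 -> L1 miss wb->B1  d=D]
8: R B6 -> L2 hit  d=-]
9: R B11 -> L3 miss  d=-]
10: W B9 -> L1 hit  d=D]
11: W B5 -> L1 miss wb->B9  d=D]
12: W B10 -> L2 miss  d=D]

DIRTY = [5, 10]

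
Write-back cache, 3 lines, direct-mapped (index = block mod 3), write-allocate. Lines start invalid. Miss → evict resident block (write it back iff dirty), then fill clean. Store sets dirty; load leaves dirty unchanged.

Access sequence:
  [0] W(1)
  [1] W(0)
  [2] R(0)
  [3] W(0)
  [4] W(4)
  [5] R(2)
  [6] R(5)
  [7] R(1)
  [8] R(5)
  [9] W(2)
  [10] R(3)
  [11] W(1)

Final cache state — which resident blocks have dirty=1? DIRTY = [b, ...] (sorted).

DIRTY = [1, 2]

0: W B1 -> L1 miss  d=D]
1: W B0 -> L0 miss  d=D]
2: R B0 -> L0 hit  d=D]
3: W B0 -> L0 hit  d=D]
4: W B4 -> L1 miss wb->B1  d=D]
5: R B2 -> L2 miss  d=-]
6: R B5 -> L2 miss  d=-]
7: R B1 -> L1 miss wb->B4  d=-]
8: R B5 -> L2 hit  d=-]
9: W B2 -> L2 miss  d=D]
10: R B3 -> L0 miss wb->B0  d=-]
11: W B1 -> L1 hit  d=D]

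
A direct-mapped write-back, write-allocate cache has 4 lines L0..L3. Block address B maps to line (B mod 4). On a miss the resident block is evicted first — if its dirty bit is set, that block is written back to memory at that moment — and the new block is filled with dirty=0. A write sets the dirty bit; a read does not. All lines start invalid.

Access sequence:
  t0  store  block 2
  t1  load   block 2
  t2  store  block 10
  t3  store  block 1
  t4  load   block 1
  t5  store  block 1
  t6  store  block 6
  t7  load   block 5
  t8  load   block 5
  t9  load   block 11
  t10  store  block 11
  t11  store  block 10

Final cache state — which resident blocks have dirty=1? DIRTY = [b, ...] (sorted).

DIRTY = [10, 11]

  0 | W B2 → L2 miss [D]
  1 | R B2 → L2 hit [D]
  2 | W B10 → L2 miss wb→B2 [D]
  3 | W B1 → L1 miss [D]
  4 | R B1 → L1 hit [D]
  5 | W B1 → L1 hit [D]
  6 | W B6 → L2 miss wb→B10 [D]
  7 | R B5 → L1 miss wb→B1 [-]
  8 | R B5 → L1 hit [-]
  9 | R B11 → L3 miss [-]
  10 | W B11 → L3 hit [D]
  11 | W B10 → L2 miss wb→B6 [D]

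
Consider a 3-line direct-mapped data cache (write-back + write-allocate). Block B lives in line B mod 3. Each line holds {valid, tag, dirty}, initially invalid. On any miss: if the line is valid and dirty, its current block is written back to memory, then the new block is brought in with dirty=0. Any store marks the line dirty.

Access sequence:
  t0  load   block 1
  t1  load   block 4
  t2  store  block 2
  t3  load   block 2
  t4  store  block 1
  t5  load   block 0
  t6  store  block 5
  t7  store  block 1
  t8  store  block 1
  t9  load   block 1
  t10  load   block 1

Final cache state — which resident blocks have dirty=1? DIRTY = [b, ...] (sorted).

DIRTY = [1, 5]

0: R B1 -> L1 miss  d=-]
1: R B4 -> L1 miss  d=-]
2: W B2 -> L2 miss  d=D]
3: R B2 -> L2 hit  d=D]
4: W B1 -> L1 miss  d=D]
5: R B0 -> L0 miss  d=-]
6: W B5 -> L2 miss wb->B2  d=D]
7: W B1 -> L1 hit  d=D]
8: W B1 -> L1 hit  d=D]
9: R B1 -> L1 hit  d=D]
10: R B1 -> L1 hit  d=D]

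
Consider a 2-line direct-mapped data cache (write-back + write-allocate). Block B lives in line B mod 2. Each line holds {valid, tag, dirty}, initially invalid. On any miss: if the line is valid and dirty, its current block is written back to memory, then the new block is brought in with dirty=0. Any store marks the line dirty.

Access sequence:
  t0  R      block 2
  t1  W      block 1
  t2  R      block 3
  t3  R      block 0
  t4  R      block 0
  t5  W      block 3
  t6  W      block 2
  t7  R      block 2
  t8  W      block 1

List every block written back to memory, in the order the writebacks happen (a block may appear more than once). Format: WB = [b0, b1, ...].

  0 | R B2 → L0 miss [-]
  1 | W B1 → L1 miss [D]
  2 | R B3 → L1 miss wb→B1 [-]
  3 | R B0 → L0 miss [-]
  4 | R B0 → L0 hit [-]
  5 | W B3 → L1 hit [D]
  6 | W B2 → L0 miss [D]
  7 | R B2 → L0 hit [D]
  8 | W B1 → L1 miss wb→B3 [D]

WB = [1, 3]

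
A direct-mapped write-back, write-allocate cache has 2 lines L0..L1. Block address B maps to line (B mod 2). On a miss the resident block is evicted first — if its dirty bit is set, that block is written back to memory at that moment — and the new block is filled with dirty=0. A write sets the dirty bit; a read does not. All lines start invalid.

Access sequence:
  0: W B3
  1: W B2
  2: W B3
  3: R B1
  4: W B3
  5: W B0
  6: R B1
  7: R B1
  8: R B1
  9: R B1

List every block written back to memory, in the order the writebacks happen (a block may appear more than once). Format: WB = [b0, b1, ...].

0: W B3 → L1 miss [D]
1: W B2 → L0 miss [D]
2: W B3 → L1 hit [D]
3: R B1 → L1 miss wb→B3 [-]
4: W B3 → L1 miss [D]
5: W B0 → L0 miss wb→B2 [D]
6: R B1 → L1 miss wb→B3 [-]
7: R B1 → L1 hit [-]
8: R B1 → L1 hit [-]
9: R B1 → L1 hit [-]

WB = [3, 2, 3]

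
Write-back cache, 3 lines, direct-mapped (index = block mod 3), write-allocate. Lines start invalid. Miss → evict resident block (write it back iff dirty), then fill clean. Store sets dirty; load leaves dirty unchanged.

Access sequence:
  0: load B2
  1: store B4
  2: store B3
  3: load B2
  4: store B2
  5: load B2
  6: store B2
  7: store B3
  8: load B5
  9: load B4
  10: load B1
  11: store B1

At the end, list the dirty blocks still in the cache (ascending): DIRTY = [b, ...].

0: R B2 -> L2 miss  d=-]
1: W B4 -> L1 miss  d=D]
2: W B3 -> L0 miss  d=D]
3: R B2 -> L2 hit  d=-]
4: W B2 -> L2 hit  d=D]
5: R B2 -> L2 hit  d=D]
6: W B2 -> L2 hit  d=D]
7: W B3 -> L0 hit  d=D]
8: R B5 -> L2 miss wb->B2  d=-]
9: R B4 -> L1 hit  d=D]
10: R B1 -> L1 miss wb->B4  d=-]
11: W B1 -> L1 hit  d=D]

DIRTY = [1, 3]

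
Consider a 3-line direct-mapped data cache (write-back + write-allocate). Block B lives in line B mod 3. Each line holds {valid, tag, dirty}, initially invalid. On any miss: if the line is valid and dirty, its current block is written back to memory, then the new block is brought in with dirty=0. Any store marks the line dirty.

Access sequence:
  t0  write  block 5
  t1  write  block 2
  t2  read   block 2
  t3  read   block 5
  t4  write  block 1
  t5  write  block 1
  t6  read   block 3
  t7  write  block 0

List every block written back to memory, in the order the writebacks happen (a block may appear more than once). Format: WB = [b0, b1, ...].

0: W B5 -> L2 miss  d=D]
1: W B2 -> L2 miss wb->B5  d=D]
2: R B2 -> L2 hit  d=D]
3: R B5 -> L2 miss wb->B2  d=-]
4: W B1 -> L1 miss  d=D]
5: W B1 -> L1 hit  d=D]
6: R B3 -> L0 miss  d=-]
7: W B0 -> L0 miss  d=D]

WB = [5, 2]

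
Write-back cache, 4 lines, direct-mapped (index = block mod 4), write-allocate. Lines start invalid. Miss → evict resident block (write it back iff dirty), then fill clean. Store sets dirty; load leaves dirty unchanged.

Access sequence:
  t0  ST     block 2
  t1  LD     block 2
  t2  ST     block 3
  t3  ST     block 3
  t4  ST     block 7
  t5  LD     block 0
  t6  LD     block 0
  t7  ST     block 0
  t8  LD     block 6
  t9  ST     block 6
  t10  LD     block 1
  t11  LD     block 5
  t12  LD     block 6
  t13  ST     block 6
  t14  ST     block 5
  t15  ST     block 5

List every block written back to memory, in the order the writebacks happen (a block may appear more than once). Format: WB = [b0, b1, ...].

WB = [3, 2]

  0 | W B2 → L2 miss [D]
  1 | R B2 → L2 hit [D]
  2 | W B3 → L3 miss [D]
  3 | W B3 → L3 hit [D]
  4 | W B7 → L3 miss wb→B3 [D]
  5 | R B0 → L0 miss [-]
  6 | R B0 → L0 hit [-]
  7 | W B0 → L0 hit [D]
  8 | R B6 → L2 miss wb→B2 [-]
  9 | W B6 → L2 hit [D]
  10 | R B1 → L1 miss [-]
  11 | R B5 → L1 miss [-]
  12 | R B6 → L2 hit [D]
  13 | W B6 → L2 hit [D]
  14 | W B5 → L1 hit [D]
  15 | W B5 → L1 hit [D]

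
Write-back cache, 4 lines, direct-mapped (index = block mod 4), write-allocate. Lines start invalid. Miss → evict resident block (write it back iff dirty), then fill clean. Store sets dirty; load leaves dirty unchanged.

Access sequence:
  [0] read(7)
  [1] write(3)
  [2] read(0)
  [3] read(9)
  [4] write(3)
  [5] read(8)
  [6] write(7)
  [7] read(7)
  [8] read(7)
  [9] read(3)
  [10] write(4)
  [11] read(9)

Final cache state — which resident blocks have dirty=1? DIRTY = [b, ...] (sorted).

DIRTY = [4]

  0 | R B7 → L3 miss [-]
  1 | W B3 → L3 miss [D]
  2 | R B0 → L0 miss [-]
  3 | R B9 → L1 miss [-]
  4 | W B3 → L3 hit [D]
  5 | R B8 → L0 miss [-]
  6 | W B7 → L3 miss wb→B3 [D]
  7 | R B7 → L3 hit [D]
  8 | R B7 → L3 hit [D]
  9 | R B3 → L3 miss wb→B7 [-]
  10 | W B4 → L0 miss [D]
  11 | R B9 → L1 hit [-]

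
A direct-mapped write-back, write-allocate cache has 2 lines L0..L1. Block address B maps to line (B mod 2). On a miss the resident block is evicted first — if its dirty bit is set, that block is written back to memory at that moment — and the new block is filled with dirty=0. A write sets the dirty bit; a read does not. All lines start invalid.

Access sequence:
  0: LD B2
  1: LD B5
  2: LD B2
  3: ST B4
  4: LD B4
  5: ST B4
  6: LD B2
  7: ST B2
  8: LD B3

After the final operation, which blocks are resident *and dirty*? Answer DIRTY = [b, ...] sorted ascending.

0: R B2 → L0 miss [-]
1: R B5 → L1 miss [-]
2: R B2 → L0 hit [-]
3: W B4 → L0 miss [D]
4: R B4 → L0 hit [D]
5: W B4 → L0 hit [D]
6: R B2 → L0 miss wb→B4 [-]
7: W B2 → L0 hit [D]
8: R B3 → L1 miss [-]

DIRTY = [2]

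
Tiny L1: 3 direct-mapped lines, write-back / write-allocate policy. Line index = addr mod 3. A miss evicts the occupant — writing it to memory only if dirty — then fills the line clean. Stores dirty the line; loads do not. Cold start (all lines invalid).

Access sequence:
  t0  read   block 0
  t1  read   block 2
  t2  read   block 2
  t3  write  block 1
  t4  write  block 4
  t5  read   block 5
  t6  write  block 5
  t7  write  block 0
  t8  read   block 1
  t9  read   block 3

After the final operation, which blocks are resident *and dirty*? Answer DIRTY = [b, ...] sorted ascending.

0: R B0 → L0 miss [-]
1: R B2 → L2 miss [-]
2: R B2 → L2 hit [-]
3: W B1 → L1 miss [D]
4: W B4 → L1 miss wb→B1 [D]
5: R B5 → L2 miss [-]
6: W B5 → L2 hit [D]
7: W B0 → L0 hit [D]
8: R B1 → L1 miss wb→B4 [-]
9: R B3 → L0 miss wb→B0 [-]

DIRTY = [5]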